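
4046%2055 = 1991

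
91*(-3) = -273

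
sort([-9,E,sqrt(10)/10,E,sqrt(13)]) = [-9,sqrt(10)/10,E,E,sqrt(13)]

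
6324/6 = 1054 = 1054.00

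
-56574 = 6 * (-9429)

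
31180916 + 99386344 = 130567260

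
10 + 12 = 22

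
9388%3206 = 2976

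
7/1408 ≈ 0.00497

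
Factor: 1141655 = 5^1 * 228331^1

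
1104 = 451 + 653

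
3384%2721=663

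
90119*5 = 450595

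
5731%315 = 61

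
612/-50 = -12 - 6/25 = -12.24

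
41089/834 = 49 + 223/834 ≈ 49.27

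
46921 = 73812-26891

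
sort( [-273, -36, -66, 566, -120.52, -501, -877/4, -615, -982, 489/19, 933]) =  [-982, -615, -501, -273, -877/4, -120.52, -66, -36, 489/19, 566, 933]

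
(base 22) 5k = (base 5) 1010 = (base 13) a0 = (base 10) 130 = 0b10000010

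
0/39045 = 0 = 0.00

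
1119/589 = 1 + 530/589 ≈ 1.90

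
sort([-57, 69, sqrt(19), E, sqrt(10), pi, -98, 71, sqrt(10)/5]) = [-98, -57, sqrt(10)/5, E, pi, sqrt(10), sqrt(19), 69, 71]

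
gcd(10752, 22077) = 3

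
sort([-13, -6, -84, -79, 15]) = [-84, -79, -13, -6, 15]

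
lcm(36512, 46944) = 328608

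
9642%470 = 242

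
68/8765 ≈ 0.00776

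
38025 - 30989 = 7036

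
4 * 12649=50596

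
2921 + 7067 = 9988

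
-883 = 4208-5091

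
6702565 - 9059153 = -2356588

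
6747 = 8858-2111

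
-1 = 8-9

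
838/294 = 419/147 ≈ 2.85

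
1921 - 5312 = -3391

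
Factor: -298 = -1*2^1*149^1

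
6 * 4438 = 26628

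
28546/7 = 4078 = 4078.00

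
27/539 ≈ 0.0501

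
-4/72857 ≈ -0.0000549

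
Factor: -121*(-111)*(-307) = -1*3^1*11^2*37^1*307^1 = -4123317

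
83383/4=20845 + 3/4=20845.75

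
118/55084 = 59/27542 ≈ 0.00214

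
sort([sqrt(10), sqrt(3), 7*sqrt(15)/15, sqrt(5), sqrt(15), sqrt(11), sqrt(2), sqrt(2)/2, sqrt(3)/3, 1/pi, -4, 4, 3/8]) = [-4, 1/pi, 3/8, sqrt(3)/3, sqrt(2)/2, sqrt(2), sqrt(3), 7*sqrt(15)/15, sqrt(5), sqrt(10), sqrt(11), sqrt(15), 4]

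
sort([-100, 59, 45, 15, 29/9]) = [-100, 29/9, 15, 45, 59]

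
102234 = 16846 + 85388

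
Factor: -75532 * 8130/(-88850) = 2^2 * 3^1 * 5^(-1) * 23^1 * 271^1 * 821^1 * 1777^(-1) = 61407516/8885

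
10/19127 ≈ 0.000523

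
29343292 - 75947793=-46604501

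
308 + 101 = 409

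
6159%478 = 423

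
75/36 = 25/12 ≈ 2.08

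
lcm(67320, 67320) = 67320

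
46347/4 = 11586 + 3/4 = 11586.75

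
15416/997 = 15 + 461/997 ≈ 15.46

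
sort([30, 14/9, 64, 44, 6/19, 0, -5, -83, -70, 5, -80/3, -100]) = [-100, -83, -70, -80/3, -5, 0, 6/19, 14/9, 5, 30, 44, 64]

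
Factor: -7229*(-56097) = 3^2*23^1*271^1*7229^1 = 405525213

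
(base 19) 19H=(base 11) 45A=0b1000100101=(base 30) I9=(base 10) 549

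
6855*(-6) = -41130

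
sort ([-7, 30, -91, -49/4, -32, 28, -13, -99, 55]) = [-99, -91, -32, -13, -49/4, -7, 28, 30, 55]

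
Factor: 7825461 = 3^1 * 7^1 * 191^1 * 1951^1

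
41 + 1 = 42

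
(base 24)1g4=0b1111000100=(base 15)444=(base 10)964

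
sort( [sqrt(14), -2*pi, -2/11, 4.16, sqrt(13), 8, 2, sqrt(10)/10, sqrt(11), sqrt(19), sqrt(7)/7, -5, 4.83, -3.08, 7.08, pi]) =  [-2*pi, -5, -3.08, -2/11, sqrt(10)/10, sqrt(7)/7, 2, pi, sqrt(11), sqrt(13), sqrt(14), 4.16, sqrt(19), 4.83, 7.08, 8]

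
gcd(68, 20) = 4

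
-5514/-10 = 2757/5 = 551.40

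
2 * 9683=19366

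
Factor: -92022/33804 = -1 * 2^(-1) * 3^(-2) * 7^2 = -49/18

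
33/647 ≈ 0.0510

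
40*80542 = 3221680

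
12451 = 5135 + 7316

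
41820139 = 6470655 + 35349484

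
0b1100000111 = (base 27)11j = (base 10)775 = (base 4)30013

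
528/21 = 25 + 1/7 ≈ 25.14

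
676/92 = 169/23 ≈ 7.35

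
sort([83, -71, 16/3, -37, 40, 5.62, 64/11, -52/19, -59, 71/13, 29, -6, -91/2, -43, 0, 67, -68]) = [-71, -68, -59, -91/2, -43, -37, -6, -52/19, 0, 16/3, 71/13, 5.62, 64/11, 29, 40, 67, 83]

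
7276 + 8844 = 16120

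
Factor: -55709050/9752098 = -1*5^2*37^1*30113^1*4876049^ (-1) = -27854525/4876049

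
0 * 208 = 0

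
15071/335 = 44 + 331/335 ≈ 44.99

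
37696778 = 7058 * 5341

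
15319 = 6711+8608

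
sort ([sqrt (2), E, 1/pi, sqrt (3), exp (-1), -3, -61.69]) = [-61.69, -3, 1/pi, exp (-1), sqrt (2), sqrt (3), E]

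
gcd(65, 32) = 1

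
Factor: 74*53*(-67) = -1*2^1*37^1*53^1*67^1 = -262774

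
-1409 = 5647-7056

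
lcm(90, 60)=180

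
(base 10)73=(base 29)2f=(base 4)1021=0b1001001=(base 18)41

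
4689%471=450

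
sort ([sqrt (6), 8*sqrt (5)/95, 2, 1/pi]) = [8*sqrt (5)/95, 1/pi, 2, sqrt (6)]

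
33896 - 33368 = 528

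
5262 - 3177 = 2085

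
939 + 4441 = 5380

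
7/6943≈0.00101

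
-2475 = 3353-5828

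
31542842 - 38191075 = -6648233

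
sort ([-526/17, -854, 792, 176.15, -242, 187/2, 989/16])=[-854, -242, -526/17, 989/16, 187/2, 176.15, 792]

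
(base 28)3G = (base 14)72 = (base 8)144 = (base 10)100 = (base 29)3D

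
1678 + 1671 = 3349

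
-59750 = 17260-77010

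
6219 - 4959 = 1260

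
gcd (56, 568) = 8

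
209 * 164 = 34276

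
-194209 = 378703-572912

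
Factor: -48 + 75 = 3^3 = 27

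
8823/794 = 11 + 89/794 ≈ 11.11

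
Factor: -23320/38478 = -1 * 2^2 * 3^(-1) * 5^1 * 11^(-1) = -20/33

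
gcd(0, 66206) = 66206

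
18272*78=1425216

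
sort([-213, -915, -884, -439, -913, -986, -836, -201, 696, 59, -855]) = [-986, -915, -913, -884, -855, -836, -439, -213, -201, 59, 696]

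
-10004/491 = -20-184/491 ≈ -20.37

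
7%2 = 1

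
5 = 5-0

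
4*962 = 3848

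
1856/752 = 2 + 22/47 ≈ 2.47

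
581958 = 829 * 702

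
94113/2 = 47056 + 1/2 = 47056.50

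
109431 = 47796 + 61635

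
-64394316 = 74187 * (-868)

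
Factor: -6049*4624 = -1*2^4*17^2*23^1*263^1 = -27970576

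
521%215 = 91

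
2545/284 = 8+273/284 ≈ 8.96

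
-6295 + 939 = -5356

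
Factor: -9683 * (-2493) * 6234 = 2^1 * 3^3 * 23^1 * 277^1 * 421^1 * 1039^1 = 150487008246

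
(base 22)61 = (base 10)133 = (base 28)4l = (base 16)85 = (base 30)4d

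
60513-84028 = -23515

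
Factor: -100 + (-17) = -1*3^2*13^1 = -117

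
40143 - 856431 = -816288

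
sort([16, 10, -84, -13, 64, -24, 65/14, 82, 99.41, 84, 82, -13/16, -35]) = [-84, -35, -24, -13, -13/16, 65/14, 10, 16, 64, 82, 82, 84, 99.41]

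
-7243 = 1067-8310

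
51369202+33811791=85180993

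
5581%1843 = 52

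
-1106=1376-2482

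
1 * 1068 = 1068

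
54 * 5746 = 310284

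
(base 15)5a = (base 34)2h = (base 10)85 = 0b1010101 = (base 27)34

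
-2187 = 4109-6296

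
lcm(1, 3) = 3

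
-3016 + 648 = -2368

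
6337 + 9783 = 16120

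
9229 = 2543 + 6686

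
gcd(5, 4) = 1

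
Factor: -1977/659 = -1*3^1 = -3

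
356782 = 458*779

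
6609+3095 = 9704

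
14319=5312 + 9007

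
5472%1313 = 220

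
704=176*4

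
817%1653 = 817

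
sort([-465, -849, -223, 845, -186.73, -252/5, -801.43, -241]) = [-849, -801.43, -465, -241, -223, -186.73, -252/5, 845]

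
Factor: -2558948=-1 * 2^2 * 7^1 * 59^1 * 1549^1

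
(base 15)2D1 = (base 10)646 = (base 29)M8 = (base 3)212221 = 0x286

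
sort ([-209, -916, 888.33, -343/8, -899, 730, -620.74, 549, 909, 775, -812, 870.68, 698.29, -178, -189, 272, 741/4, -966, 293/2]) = [-966, -916, -899, -812, -620.74, -209, -189, -178, -343/8, 293/2, 741/4, 272, 549, 698.29, 730, 775, 870.68, 888.33, 909]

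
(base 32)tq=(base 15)439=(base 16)3ba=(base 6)4230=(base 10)954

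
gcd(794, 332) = 2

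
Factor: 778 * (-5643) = -1 * 2^1 * 3^3 * 11^1 * 19^1 * 389^1 = -4390254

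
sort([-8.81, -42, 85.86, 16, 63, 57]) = [-42, -8.81, 16, 57, 63, 85.86]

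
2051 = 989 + 1062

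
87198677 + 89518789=176717466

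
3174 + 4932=8106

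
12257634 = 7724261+4533373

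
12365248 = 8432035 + 3933213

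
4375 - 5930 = -1555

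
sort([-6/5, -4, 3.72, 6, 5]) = [-4, -6/5, 3.72, 5, 6]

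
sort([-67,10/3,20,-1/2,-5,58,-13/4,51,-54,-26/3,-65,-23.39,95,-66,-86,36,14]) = [-86,-67,-66,-65,-54,-23.39,-26/3,-5,-13/4,-1/2,10/3,14,20,36,51,58,95]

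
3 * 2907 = 8721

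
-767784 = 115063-882847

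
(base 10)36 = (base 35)11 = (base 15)26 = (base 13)2a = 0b100100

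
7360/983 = 7 + 479/983 ≈ 7.49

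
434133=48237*9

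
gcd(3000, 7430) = 10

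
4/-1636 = -1/409 ≈ -0.00244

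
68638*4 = 274552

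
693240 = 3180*218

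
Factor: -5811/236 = -1*2^(-2)*3^1*13^1*59^(-1)*149^1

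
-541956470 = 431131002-973087472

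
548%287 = 261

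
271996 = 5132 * 53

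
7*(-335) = -2345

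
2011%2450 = 2011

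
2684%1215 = 254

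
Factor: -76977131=-1*7^1*11^1*37^1*41^1*659^1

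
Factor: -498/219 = -1 * 2^1 * 73^(-1) * 83^1 = -166/73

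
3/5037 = 1/1679 ≈ 0.000596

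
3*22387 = 67161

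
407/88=37/8 ≈ 4.63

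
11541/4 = 2885 + 1/4 = 2885.25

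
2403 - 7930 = -5527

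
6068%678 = 644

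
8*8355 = 66840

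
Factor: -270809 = -1 * 7^1 * 11^1 * 3517^1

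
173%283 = 173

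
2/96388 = 1/48194 ≈ 0.0000207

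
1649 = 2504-855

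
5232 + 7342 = 12574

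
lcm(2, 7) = 14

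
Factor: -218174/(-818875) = 2^1 * 5^(-3) * 11^1 * 47^1 * 211^1 * 6551^(-1)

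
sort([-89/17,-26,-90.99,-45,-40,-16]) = [-90.99,-45,-40,-26,-16,-89/17]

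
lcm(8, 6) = 24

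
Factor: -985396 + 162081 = -1 * 5^1 * 164663^1 = -823315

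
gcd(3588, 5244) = 276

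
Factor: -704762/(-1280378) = 11^(-1)*58199^(-1)*352381^1 = 352381/640189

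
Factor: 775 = 5^2*31^1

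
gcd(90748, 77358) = 2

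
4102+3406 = 7508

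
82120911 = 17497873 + 64623038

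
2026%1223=803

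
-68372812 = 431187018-499559830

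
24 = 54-30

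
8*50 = 400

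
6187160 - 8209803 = -2022643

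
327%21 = 12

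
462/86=231/43≈5.37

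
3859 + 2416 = 6275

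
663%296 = 71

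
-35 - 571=-606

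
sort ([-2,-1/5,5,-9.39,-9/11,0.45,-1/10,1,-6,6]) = [-9.39,-6,-2,-9/11,-1/5,-1/10,0.45,1,5,6]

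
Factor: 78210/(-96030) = -1*79^1*97^(-1) = -79/97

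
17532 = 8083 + 9449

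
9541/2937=3 + 730/2937 ≈ 3.25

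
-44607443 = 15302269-59909712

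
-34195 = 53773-87968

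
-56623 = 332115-388738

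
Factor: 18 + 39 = 3^1 * 19^1 = 57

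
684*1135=776340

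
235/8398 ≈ 0.0280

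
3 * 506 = 1518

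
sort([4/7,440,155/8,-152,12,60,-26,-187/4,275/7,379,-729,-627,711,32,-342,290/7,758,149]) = [-729,-627,-342,-152,-187/4,-26,4/7,12,155/8,32,275/7,290/7,60,149,379,440,711,758]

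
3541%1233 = 1075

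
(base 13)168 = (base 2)11111111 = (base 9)313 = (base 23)b2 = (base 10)255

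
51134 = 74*691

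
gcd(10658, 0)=10658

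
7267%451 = 51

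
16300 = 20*815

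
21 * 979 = 20559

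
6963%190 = 123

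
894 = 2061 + -1167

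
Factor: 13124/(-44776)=-1 * 2^(-1) * 17^1 * 29^(-1)=-17/58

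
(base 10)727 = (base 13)43c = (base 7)2056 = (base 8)1327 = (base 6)3211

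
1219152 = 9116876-7897724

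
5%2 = 1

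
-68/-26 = 34/13 ≈ 2.62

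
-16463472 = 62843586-79307058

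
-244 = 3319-3563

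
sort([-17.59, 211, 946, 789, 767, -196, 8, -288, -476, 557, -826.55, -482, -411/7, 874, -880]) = [-880, -826.55, -482, -476, -288, -196, -411/7, -17.59, 8, 211, 557, 767, 789, 874, 946]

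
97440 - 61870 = 35570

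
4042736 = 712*5678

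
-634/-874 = 317/437 ≈ 0.725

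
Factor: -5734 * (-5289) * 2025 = 2^1 * 3^5 * 5^2 * 41^1 * 43^1 * 47^1 * 61^1 = 61412430150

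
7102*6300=44742600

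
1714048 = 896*1913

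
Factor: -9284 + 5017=-1 * 17^1 * 251^1=-4267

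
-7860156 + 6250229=-1609927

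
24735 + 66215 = 90950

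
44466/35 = 1270 + 16/35 ≈ 1270.46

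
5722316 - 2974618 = 2747698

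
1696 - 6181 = -4485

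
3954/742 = 5 + 122/371≈5.33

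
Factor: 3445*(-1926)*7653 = -1*2^1*3^3*5^1*13^1*53^1*107^1*2551^1 = -50778190710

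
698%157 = 70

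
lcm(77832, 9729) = 77832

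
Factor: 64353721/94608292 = 2^(-2) * 17^1 * 23^(-1) * 73^(-1) * 1117^1 * 3389^1 * 14087^(-1)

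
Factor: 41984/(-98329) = -1 * 2^10 * 7^(-1) * 11^(-1) * 41^1 * 1277^(-1) 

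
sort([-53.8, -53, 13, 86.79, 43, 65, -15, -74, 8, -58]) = [-74, -58, -53.8, -53, -15, 8, 13, 43, 65, 86.79]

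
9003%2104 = 587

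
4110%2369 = 1741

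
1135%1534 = 1135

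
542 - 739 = -197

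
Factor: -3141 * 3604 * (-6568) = 2^5 * 3^2 * 17^1 * 53^1 * 349^1 * 821^1 = 74350837152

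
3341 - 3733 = -392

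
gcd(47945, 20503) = 1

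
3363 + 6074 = 9437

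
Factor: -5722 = -1*2^1*2861^1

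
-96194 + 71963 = -24231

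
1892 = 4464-2572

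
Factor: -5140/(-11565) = 2^2*3^(-2) = 4/9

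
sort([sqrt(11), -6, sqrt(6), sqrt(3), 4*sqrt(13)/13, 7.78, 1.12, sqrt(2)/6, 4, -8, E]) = [-8, -6, sqrt(2)/6, 4*sqrt(13)/13, 1.12, sqrt(3), sqrt(6), E, sqrt(11), 4, 7.78]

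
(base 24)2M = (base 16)46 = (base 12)5A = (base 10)70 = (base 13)55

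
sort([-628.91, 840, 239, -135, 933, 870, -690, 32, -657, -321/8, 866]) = [-690, -657, -628.91, -135, -321/8, 32, 239, 840, 866, 870, 933]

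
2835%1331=173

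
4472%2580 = 1892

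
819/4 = 204+3/4 = 204.75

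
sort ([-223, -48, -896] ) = [-896, -223, -48] 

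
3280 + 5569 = 8849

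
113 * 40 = 4520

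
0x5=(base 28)5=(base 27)5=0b101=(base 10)5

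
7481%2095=1196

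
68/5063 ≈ 0.0134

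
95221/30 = 3174 + 1/30 ≈ 3174.03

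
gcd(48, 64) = 16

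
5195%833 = 197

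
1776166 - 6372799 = -4596633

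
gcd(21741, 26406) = 3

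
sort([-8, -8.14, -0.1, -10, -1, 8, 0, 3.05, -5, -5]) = [-10, -8.14, -8, -5, -5, -1, -0.1, 0, 3.05, 8]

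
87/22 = 3 + 21/22≈3.95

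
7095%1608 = 663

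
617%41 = 2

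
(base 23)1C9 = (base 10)814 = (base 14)422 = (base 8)1456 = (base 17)2DF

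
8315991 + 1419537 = 9735528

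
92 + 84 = 176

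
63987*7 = 447909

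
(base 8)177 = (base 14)91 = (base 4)1333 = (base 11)106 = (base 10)127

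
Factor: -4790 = -1 * 2^1 * 5^1 * 479^1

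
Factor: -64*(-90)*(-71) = -1*2^7*3^2*5^1*71^1 = -408960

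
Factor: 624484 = 2^2*7^1*22303^1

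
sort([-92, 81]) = [-92, 81]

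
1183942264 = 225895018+958047246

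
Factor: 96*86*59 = 2^6*3^1*43^1*59^1 = 487104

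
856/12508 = 214/3127 ≈ 0.0684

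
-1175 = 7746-8921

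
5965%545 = 515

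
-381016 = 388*(-982)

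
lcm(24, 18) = 72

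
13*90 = 1170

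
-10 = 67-77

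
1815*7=12705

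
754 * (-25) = -18850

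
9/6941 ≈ 0.00130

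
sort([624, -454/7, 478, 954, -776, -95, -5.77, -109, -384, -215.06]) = [-776, -384, -215.06, -109, -95, -454/7, -5.77, 478, 624, 954]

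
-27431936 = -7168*3827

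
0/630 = 0 = 0.00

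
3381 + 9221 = 12602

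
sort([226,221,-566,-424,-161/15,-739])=[-739,-566,-424,-161/15,221,226]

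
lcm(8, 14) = 56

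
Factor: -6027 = -1*3^1*7^2*41^1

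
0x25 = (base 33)14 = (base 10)37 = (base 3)1101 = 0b100101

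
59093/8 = 7386 + 5/8 ≈ 7386.63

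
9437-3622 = 5815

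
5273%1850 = 1573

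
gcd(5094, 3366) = 18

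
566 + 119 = 685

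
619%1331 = 619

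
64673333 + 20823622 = 85496955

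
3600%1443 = 714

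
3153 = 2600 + 553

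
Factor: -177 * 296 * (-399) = 2^3 * 3^2 * 7^1 * 19^1 * 37^1 * 59^1 = 20904408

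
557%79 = 4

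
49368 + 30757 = 80125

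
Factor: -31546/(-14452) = 2^(-1)*3613^(-1)*15773^1 = 15773/7226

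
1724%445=389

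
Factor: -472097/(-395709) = 3^(-1) * 17^(-1) * 43^1 * 7759^(-1) * 10979^1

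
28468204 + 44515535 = 72983739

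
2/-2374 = -1/1187 ≈ -0.000842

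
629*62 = 38998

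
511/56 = 73/8 ≈ 9.13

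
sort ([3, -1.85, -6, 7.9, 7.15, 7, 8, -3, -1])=[-6, -3, -1.85, -1, 3, 7, 7.15, 7.9, 8]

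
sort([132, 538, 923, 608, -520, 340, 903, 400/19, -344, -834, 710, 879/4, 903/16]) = [-834, -520, -344, 400/19, 903/16, 132, 879/4, 340, 538, 608, 710, 903, 923]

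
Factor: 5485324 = 2^2*13^1*37^1*2851^1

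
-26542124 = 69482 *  (-382)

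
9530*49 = 466970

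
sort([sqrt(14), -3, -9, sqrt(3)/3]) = [-9, -3, sqrt(3)/3, sqrt(14)]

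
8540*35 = 298900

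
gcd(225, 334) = 1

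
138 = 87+51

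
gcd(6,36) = 6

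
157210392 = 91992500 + 65217892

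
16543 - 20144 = -3601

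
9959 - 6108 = 3851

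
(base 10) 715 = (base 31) n2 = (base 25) 13f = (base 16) 2cb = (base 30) np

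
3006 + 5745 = 8751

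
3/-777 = -1/259 ≈ -0.00386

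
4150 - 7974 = -3824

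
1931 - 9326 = -7395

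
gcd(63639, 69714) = 27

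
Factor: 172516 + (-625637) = -1 * 67^1 * 6763^1 = -453121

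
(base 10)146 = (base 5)1041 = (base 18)82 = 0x92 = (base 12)102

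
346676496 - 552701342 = -206024846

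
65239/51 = 1279 + 10/51 ≈ 1279.20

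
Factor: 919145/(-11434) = -1 * 2^(-1) * 5^1 * 5717^(-1) * 183829^1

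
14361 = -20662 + 35023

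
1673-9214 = -7541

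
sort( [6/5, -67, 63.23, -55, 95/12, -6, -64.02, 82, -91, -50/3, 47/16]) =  [-91, -67, -64.02, -55, -50/3, -6, 6/5, 47/16, 95/12, 63.23, 82]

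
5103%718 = 77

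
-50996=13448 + -64444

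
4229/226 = 18 + 161/226 ≈ 18.71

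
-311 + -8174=-8485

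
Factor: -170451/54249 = -1*3^2*13^(-2)*59^1 = -531/169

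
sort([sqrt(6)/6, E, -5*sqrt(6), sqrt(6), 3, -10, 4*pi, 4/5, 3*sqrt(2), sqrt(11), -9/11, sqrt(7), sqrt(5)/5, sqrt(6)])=[-5*sqrt(6), -10, -9/11, sqrt(6)/6, sqrt(5)/5, 4/5, sqrt(6), sqrt(6), sqrt(7), E, 3, sqrt(11), 3*sqrt(2), 4*pi]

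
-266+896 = 630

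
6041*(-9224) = -55722184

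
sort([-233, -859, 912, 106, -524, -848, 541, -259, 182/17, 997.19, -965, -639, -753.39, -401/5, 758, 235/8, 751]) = [-965, -859, -848, -753.39, -639, -524, -259, -233, -401/5, 182/17, 235/8, 106, 541, 751, 758, 912, 997.19]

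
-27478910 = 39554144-67033054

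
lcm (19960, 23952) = 119760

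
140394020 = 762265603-621871583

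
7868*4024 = 31660832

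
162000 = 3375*48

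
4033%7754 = 4033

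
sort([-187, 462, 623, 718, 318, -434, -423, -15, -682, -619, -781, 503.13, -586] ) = [-781, -682, -619, -586, -434, -423, -187, -15, 318, 462, 503.13, 623, 718] 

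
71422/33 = 2164 + 10/33 ≈ 2164.30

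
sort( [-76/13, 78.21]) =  [-76/13, 78.21]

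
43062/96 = 448 + 9/16 ≈ 448.56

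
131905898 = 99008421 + 32897477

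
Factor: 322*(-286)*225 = -1*2^2*3^2*5^2*7^1*11^1*13^1*23^1 = -20720700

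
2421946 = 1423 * 1702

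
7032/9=2344/3≈781.33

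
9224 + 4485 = 13709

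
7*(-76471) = -535297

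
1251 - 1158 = 93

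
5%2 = 1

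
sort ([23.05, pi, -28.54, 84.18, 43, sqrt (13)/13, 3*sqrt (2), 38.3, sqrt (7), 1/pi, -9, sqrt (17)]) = [-28.54, -9, sqrt (13)/13, 1/pi, sqrt (7), pi, sqrt (17), 3*sqrt (2), 23.05, 38.3, 43, 84.18]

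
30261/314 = 96 + 117/314 ≈ 96.37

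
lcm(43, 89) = 3827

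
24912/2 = 12456 = 12456.00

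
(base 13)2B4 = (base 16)1E5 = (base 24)K5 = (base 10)485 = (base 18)18H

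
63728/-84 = -758 - 2/3≈-758.67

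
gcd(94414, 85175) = 1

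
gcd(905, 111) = 1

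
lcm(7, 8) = 56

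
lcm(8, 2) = 8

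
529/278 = 1 + 251/278 ≈ 1.90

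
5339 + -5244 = 95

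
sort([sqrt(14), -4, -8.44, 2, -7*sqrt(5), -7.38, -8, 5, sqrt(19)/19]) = [-7*sqrt(5), -8.44, -8, -7.38, -4, sqrt(19)/19, 2, sqrt(14), 5]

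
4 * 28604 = 114416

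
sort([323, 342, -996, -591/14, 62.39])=[-996, -591/14, 62.39, 323, 342]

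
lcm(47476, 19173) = 996996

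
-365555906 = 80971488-446527394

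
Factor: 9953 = 37^1*269^1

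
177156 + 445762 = 622918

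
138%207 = 138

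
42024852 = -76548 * (-549)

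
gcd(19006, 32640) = 34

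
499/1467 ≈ 0.340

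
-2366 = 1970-4336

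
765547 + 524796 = 1290343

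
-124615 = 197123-321738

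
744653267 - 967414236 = -222760969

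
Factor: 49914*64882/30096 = 2^(-2)*11^(-1)*19^(-1)*47^1*59^1*32441^1 = 89958893/836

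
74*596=44104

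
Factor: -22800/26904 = -1*2^1*5^2*59^(-1) = -50/59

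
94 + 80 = 174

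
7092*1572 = 11148624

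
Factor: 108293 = 108293^1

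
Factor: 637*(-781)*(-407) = 7^2*11^2*13^1*37^1*71^1 = 202481279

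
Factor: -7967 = -1 * 31^1 * 257^1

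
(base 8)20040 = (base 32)810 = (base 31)8h9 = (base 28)adk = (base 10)8224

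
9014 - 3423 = 5591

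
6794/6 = 1132+1/3 ≈ 1132.33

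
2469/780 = 3+43/260 ≈ 3.17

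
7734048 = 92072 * 84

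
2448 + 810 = 3258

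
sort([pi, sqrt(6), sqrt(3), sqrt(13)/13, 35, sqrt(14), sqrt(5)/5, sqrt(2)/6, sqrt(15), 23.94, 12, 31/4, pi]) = [sqrt(2)/6, sqrt(13)/13, sqrt(5)/5, sqrt(3), sqrt(6), pi, pi, sqrt(14), sqrt(15), 31/4, 12, 23.94, 35]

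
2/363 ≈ 0.00551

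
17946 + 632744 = 650690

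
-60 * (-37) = 2220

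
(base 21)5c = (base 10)117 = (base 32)3l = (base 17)6f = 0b1110101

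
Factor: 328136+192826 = 2^1*3^1*13^1*6679^1 = 520962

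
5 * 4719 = 23595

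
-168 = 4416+-4584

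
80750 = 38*2125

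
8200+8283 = 16483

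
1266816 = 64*19794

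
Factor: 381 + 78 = 3^3*17^1 = 459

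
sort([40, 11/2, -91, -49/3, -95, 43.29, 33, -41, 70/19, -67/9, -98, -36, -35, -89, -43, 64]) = [-98, -95, -91, -89, -43, -41, -36, -35, -49/3, -67/9, 70/19, 11/2, 33, 40, 43.29, 64]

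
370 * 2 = 740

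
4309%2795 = 1514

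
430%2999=430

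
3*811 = 2433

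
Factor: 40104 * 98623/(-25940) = -1 * 2^1 * 3^2 * 5^(-1) * 7^1 * 73^1 * 193^1 * 557^1 * 1297^(-1) = -988794198/6485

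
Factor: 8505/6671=3^5*5^1*953^ (-1)=1215/953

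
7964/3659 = 2 + 646/3659≈2.18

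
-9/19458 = -1/2162 ≈ -0.000463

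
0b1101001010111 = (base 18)12eb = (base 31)70g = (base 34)5sb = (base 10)6743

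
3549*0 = 0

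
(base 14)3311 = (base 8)21203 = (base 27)c36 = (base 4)2022003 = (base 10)8835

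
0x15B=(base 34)A7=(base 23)F2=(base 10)347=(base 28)CB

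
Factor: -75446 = -1*2^1*7^1*17^1*317^1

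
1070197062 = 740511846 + 329685216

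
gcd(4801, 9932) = 1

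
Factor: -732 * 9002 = -1 * 2^3 * 3^1 * 7^1 * 61^1 * 643^1 = -6589464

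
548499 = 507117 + 41382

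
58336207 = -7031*(-8297)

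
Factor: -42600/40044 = -1*2^1*5^2*47^(-1) = -50/47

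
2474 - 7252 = -4778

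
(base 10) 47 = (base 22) 23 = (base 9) 52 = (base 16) 2f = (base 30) 1h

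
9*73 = 657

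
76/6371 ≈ 0.0119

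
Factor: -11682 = -1*2^1*3^2*11^1*59^1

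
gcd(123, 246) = 123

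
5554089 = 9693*573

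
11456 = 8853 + 2603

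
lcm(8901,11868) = 35604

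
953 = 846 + 107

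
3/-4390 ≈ -0.000683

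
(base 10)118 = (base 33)3j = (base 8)166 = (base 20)5i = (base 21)5d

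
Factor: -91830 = -1 * 2^1 * 3^1 * 5^1 * 3061^1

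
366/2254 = 183/1127≈0.162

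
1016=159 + 857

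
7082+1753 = 8835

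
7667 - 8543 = -876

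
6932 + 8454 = 15386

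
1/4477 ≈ 0.000223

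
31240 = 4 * 7810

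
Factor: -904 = -1 * 2^3 * 113^1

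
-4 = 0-4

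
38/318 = 19/159 ≈ 0.119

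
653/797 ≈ 0.819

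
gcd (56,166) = 2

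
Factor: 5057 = 13^1 * 389^1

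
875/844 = 1 + 31/844 ≈ 1.04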